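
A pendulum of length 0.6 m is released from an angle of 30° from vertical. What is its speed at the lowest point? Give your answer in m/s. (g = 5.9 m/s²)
h = L(1 − cosθ) = 0.6×(1 − cos30°) = 0.08038 m
v = √(2gh) = √(2×5.9×0.08038) = 0.9739 m/s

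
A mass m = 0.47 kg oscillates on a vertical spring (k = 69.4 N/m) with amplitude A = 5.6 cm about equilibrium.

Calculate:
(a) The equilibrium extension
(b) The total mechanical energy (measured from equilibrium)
x_eq = mg/k = 0.47×9.81/69.4 = 0.06644 m = 6.644 cm
E = ½kA² = ½×69.4×(0.056)² = 0.1088 J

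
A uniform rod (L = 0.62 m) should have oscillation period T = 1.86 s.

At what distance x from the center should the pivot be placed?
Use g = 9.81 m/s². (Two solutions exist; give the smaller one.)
T = 2π√((L²/12 + x²)/(gx)). Let c = T²g/(4π²) = 0.8597.
x² − cx + L²/12 = 0 → x = (c − √(c² − L²/3))/2 = 0.03903 m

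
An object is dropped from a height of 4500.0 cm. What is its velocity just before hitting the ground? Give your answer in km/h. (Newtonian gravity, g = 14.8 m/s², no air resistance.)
v = √(2gh) (with unit conversion) = 131.4 km/h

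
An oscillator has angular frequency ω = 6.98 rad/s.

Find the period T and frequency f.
T = 2π/ω = 2π/6.98 = 0.9002 s; f = ω/2π = 1.111 Hz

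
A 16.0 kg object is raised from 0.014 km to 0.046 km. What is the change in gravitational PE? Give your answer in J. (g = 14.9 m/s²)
ΔPE = mg(h₂ − h₁) = 16 kg × 14.9 m/s² × (46 − 14) m = 7629 J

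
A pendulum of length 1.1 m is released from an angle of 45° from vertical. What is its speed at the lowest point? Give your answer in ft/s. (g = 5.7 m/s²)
h = L(1 − cosθ) = 1.1×(1 − cos45°) = 0.3222 m
v = √(2gh) = √(2×5.7×0.3222) = 1.916 m/s = 6.288 ft/s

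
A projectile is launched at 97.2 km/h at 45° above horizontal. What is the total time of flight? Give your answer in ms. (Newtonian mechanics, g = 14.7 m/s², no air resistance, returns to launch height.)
T = 2v₀sin(θ)/g (with unit conversion) = 2598.0 ms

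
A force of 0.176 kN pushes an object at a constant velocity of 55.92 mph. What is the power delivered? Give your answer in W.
P = Fv = 176 N × 25 m/s = 4400 W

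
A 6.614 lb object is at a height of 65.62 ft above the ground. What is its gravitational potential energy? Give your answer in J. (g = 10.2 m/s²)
PE = mgh = 3 kg × 10.2 m/s² × 20 m = 612 J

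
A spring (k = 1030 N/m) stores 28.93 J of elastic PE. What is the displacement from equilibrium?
PE = ½kx² → x = √(2PE/k) = √(2×28.93/1030) = 0.237 m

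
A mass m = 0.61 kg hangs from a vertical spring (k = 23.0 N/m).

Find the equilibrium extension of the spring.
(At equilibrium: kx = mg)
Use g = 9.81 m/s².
x_eq = mg/k = 0.61×9.81/23.0 = 0.2602 m = 26.02 cm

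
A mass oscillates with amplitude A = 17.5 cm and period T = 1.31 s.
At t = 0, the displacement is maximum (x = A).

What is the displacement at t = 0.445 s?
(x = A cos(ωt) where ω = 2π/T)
ω = 2π/T = 2π/1.31 = 4.796 rad/s
x = A cos(ωt) = 17.5×cos(4.796×0.445) = -9.349 cm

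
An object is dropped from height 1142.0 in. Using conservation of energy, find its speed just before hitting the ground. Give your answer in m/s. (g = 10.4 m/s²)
mgh = ½mv² → v = √(2gh) = √(2×10.4×29.01) = 24.56 m/s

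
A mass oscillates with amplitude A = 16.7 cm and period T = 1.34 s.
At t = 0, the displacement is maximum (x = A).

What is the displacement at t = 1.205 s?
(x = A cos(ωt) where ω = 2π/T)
ω = 2π/T = 2π/1.34 = 4.689 rad/s
x = A cos(ωt) = 16.7×cos(4.689×1.205) = 13.46 cm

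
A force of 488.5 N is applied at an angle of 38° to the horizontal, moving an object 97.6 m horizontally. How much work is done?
W = Fd cosθ = 488.5×97.6×cos(38°) = 37570.0 J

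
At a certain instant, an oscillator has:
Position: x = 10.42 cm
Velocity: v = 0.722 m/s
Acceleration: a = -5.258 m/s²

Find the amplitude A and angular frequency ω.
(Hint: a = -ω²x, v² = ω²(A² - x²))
a = −ω²x → ω = √(|a|/x) = √(5.258/0.1042) = 7.104 rad/s
v² = ω²(A² − x²) → A = √(x² + v²/ω²) = √(0.1042² + 0.722²/7.104²) = 0.1456 m = 14.56 cm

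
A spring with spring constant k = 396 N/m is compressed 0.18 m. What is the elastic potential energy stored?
PE = ½kx² = ½×396×0.18² = 6.415 J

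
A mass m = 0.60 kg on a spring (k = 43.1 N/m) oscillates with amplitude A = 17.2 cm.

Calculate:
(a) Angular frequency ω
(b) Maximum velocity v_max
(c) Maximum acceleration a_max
ω = √(k/m) = √(43.1/0.6) = 8.475 rad/s
v_max = ωA = 8.475×0.172 = 1.458 m/s
a_max = ω²A = 8.475²×0.172 = 12.36 m/s²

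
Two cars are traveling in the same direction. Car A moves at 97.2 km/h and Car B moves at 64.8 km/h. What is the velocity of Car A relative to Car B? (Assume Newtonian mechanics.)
v_rel = v_A - v_B = 97.2 - 64.8 = 32.4 km/h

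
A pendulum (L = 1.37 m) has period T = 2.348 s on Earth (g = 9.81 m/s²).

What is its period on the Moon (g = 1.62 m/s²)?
T = 2π√(L/g), so T_moon/T_earth = √(g_earth/g_moon)
T_moon = 2π√(1.37/1.62) = 5.778 s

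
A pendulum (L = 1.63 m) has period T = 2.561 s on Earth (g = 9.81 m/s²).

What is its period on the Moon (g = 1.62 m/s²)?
T = 2π√(L/g), so T_moon/T_earth = √(g_earth/g_moon)
T_moon = 2π√(1.63/1.62) = 6.303 s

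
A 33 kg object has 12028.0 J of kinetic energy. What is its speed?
KE = ½mv² → v = √(2KE/m) = √(2×12028.0/33) = 27.0 m/s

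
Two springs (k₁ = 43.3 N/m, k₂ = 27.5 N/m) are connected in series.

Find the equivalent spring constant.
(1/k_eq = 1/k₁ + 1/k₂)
1/k_eq = 1/43.3 + 1/27.5 = 0.059458; k_eq = 16.82 N/m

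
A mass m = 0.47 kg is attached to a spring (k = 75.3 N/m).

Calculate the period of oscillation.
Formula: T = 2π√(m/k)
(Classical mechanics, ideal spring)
T = 2π√(m/k) = 2π√(0.47/75.3) = 0.4964 s; f = 1/T = 2.015 Hz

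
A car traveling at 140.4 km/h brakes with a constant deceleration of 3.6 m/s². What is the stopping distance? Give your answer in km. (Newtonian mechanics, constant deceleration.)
d = v₀² / (2a) (with unit conversion) = 0.2112 km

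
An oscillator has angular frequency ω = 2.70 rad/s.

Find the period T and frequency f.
T = 2π/ω = 2π/2.7 = 2.327 s; f = ω/2π = 0.4297 Hz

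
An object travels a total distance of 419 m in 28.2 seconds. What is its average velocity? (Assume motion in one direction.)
v_avg = Δd / Δt = 419 / 28.2 = 14.86 m/s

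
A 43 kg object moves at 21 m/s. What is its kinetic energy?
KE = ½mv² = ½×43×21² = 9481.5 J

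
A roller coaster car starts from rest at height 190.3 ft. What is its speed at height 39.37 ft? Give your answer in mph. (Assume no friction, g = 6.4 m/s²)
mgh₁ = ½mv₂² + mgh₂ → v₂ = √(2g(h₁−h₂)) = √(2×6.4×(58−12)) = 24.27 m/s = 54.28 mph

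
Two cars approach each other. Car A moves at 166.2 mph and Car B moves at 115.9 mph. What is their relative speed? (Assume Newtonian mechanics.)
v_rel = v_A + v_B = 166.2 + 115.9 = 282.1 mph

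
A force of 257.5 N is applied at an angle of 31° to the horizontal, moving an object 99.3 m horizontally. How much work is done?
W = Fd cosθ = 257.5×99.3×cos(31°) = 21918.0 J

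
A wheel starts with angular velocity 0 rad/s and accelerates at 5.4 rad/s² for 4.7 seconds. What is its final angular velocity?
ω = ω₀ + αt = 0 + 5.4 × 4.7 = 25.38 rad/s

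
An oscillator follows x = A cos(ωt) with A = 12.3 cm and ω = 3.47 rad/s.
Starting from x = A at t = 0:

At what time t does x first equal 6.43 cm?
cos(ωt) = x/A = 6.43/12.3 = 0.5228
ωt = arccos(0.5228) = 1.021 rad
t = 1.021/3.47 = 0.2942 s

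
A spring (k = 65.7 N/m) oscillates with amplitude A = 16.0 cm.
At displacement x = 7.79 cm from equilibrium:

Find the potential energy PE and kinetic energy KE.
E_total = ½kA² = ½×65.7×(0.16)² = 0.841 J
PE = ½kx² = ½×65.7×(0.0779)² = 0.1993 J
KE = E_total − PE = 0.6416 J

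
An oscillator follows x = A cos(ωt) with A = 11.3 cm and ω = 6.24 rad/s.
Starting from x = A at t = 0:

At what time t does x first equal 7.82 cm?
cos(ωt) = x/A = 7.82/11.3 = 0.692
ωt = arccos(0.692) = 0.8065 rad
t = 0.8065/6.24 = 0.1292 s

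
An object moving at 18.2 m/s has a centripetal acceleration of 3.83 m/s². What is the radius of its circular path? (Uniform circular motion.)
r = v²/a_c = 18.2²/3.83 = 86.49 m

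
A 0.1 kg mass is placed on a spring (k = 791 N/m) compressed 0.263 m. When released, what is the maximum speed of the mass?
½kx² = ½mv² → v = x√(k/m) = 0.263×√(791/0.1) = 23.39 m/s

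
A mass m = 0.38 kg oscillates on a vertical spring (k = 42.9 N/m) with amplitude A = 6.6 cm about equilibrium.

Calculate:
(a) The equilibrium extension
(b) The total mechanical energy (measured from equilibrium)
x_eq = mg/k = 0.38×9.81/42.9 = 0.0869 m = 8.69 cm
E = ½kA² = ½×42.9×(0.066)² = 0.09344 J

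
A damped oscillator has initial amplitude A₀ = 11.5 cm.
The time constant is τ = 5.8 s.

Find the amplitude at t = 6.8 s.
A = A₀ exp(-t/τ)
A = A₀ exp(−t/τ) = 11.5×exp(−6.8/5.8) = 3.561 cm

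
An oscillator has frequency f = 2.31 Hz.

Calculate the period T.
T = 1/f = 1/2.31 = 0.4329 s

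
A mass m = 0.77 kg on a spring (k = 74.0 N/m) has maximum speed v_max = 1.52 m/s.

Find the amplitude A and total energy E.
½mv²_max = ½kA² → A = v_max√(m/k) = 1.52×√(0.77/74.0) = 0.1551 m = 15.51 cm
E = ½mv²_max = ½×0.77×1.52² = 0.8895 J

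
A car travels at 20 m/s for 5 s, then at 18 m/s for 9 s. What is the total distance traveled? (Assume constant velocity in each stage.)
d₁ = v₁t₁ = 20 × 5 = 100 m
d₂ = v₂t₂ = 18 × 9 = 162 m
d_total = 100 + 162 = 262 m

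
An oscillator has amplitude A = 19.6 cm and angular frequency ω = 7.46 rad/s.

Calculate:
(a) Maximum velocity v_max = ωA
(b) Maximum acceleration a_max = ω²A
v_max = ωA = 7.46×0.196 = 1.462 m/s
a_max = ω²A = 7.46²×0.196 = 10.91 m/s²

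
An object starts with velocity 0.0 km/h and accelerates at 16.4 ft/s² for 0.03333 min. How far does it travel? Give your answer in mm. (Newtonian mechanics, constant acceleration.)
d = v₀t + ½at² (with unit conversion) = 9995.0 mm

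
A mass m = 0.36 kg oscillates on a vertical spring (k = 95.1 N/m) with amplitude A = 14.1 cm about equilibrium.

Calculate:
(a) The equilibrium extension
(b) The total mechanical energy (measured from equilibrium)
x_eq = mg/k = 0.36×9.81/95.1 = 0.03714 m = 3.714 cm
E = ½kA² = ½×95.1×(0.141)² = 0.9453 J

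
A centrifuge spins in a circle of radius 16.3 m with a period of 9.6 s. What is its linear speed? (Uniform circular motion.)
v = 2πr/T = 2π×16.3/9.6 = 10.67 m/s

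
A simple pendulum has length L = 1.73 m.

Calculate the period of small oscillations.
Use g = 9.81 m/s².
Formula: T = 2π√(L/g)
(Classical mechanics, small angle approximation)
T = 2π√(L/g) = 2π√(1.73/9.81) = 2.639 s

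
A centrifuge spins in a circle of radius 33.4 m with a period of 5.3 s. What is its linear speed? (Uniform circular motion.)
v = 2πr/T = 2π×33.4/5.3 = 39.6 m/s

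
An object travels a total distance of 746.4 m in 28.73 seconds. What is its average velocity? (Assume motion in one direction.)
v_avg = Δd / Δt = 746.4 / 28.73 = 25.98 m/s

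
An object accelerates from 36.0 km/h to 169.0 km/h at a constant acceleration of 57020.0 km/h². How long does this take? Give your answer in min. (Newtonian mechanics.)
t = (v - v₀)/a (with unit conversion) = 0.14 min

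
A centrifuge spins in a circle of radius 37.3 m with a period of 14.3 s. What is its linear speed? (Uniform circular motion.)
v = 2πr/T = 2π×37.3/14.3 = 16.39 m/s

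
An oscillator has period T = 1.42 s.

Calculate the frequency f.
f = 1/T = 1/1.42 = 0.7042 Hz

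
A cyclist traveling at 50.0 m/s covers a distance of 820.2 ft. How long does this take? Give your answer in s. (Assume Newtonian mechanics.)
t = d/v (with unit conversion) = 5.0 s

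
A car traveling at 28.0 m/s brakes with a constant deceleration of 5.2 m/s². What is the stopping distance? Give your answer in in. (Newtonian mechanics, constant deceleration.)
d = v₀² / (2a) (with unit conversion) = 2968.0 in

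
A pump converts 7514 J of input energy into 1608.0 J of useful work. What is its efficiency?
η = W_out/W_in = 1608.0/7514 = 0.214 = 21.4%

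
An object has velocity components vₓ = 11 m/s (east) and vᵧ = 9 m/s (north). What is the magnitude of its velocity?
|v| = √(vₓ² + vᵧ²) = √(11² + 9²) = √(202) = 14.21 m/s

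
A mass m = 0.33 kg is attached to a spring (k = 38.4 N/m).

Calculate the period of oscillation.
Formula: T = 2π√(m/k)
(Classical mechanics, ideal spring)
T = 2π√(m/k) = 2π√(0.33/38.4) = 0.5825 s; f = 1/T = 1.717 Hz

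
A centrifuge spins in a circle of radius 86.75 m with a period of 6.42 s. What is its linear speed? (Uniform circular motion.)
v = 2πr/T = 2π×86.75/6.42 = 84.9 m/s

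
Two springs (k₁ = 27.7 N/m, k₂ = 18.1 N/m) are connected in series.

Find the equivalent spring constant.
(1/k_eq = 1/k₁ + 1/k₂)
1/k_eq = 1/27.7 + 1/18.1 = 0.09135; k_eq = 10.95 N/m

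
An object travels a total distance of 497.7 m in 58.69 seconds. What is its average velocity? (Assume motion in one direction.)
v_avg = Δd / Δt = 497.7 / 58.69 = 8.48 m/s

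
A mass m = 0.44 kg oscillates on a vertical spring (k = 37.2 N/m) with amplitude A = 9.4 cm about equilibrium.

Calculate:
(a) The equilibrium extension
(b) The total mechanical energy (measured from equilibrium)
x_eq = mg/k = 0.44×9.81/37.2 = 0.116 m = 11.6 cm
E = ½kA² = ½×37.2×(0.094)² = 0.1643 J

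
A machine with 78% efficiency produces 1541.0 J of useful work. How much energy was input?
W_in = W_out/η = 1541.0/0.78 = 1975.6 J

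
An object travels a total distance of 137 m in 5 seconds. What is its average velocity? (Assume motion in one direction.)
v_avg = Δd / Δt = 137 / 5 = 27.4 m/s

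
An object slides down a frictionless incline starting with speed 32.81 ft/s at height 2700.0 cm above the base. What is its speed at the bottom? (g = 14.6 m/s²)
½mv₀² + mgh = ½mv² → v = √(v₀² + 2gh) = √(10² + 2×14.6×27) = 29.81 m/s = 97.79 ft/s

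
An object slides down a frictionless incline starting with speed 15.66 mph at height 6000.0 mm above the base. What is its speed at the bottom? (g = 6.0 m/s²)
½mv₀² + mgh = ½mv² → v = √(v₀² + 2gh) = √(7.001² + 2×6.0×6) = 11 m/s = 24.61 mph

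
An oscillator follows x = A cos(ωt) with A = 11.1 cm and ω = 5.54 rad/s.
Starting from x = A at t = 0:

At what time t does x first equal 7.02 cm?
cos(ωt) = x/A = 7.02/11.1 = 0.6324
ωt = arccos(0.6324) = 0.8861 rad
t = 0.8861/5.54 = 0.1599 s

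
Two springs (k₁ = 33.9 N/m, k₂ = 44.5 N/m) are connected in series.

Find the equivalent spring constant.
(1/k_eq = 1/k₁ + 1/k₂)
1/k_eq = 1/33.9 + 1/44.5 = 0.05197; k_eq = 19.24 N/m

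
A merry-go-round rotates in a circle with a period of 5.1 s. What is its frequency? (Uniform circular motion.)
f = 1/T = 1/5.1 = 0.1961 Hz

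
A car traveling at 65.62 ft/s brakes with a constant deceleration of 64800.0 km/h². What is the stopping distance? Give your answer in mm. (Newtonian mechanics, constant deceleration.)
d = v₀² / (2a) (with unit conversion) = 40000.0 mm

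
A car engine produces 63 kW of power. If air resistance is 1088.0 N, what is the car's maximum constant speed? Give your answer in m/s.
P = Fv → v = P/F = 63000 W / 1088 N = 57.9 m/s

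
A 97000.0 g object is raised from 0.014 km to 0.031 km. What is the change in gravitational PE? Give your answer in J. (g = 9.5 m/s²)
ΔPE = mg(h₂ − h₁) = 97 kg × 9.5 m/s² × (31 − 14) m = 1.567e+04 J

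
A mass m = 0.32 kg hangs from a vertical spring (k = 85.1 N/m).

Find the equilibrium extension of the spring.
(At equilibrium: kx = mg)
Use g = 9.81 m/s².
x_eq = mg/k = 0.32×9.81/85.1 = 0.03689 m = 3.689 cm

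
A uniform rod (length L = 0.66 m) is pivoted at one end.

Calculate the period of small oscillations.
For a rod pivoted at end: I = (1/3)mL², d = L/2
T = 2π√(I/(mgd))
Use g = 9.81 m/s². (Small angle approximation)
I/m = (1/3)L² = 0.1452 m²; d = L/2 = 0.33 m
T = 2π√(I/(mgd)) = 2π√(0.1452/(9.81×0.33)) = 1.331 s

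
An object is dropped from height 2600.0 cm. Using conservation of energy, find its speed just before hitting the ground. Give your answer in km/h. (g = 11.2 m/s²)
mgh = ½mv² → v = √(2gh) = √(2×11.2×26) = 24.13 m/s = 86.88 km/h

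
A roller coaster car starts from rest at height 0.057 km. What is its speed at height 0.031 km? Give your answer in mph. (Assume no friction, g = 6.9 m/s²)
mgh₁ = ½mv₂² + mgh₂ → v₂ = √(2g(h₁−h₂)) = √(2×6.9×(57−31)) = 18.94 m/s = 42.37 mph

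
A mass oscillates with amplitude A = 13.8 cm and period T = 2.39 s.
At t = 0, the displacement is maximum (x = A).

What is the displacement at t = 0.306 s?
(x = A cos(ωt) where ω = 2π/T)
ω = 2π/T = 2π/2.39 = 2.629 rad/s
x = A cos(ωt) = 13.8×cos(2.629×0.306) = 9.57 cm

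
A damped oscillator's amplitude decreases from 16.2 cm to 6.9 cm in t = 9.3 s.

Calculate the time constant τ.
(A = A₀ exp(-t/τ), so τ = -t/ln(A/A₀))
A/A₀ = 6.9/16.2 = 0.4259; ln(A/A₀) = -0.8535
τ = −t/ln(A/A₀) = −9.3/-0.8535 = 10.9 s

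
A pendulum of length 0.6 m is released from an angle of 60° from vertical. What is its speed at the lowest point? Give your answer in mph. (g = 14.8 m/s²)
h = L(1 − cosθ) = 0.6×(1 − cos60°) = 0.3 m
v = √(2gh) = √(2×14.8×0.3) = 2.98 m/s = 6.666 mph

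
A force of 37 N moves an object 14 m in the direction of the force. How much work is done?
W = Fd = 37×14 = 518.0 J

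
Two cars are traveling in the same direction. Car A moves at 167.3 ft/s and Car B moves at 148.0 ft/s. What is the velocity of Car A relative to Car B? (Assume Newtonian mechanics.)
v_rel = v_A - v_B = 167.3 - 148.0 = 19.3 ft/s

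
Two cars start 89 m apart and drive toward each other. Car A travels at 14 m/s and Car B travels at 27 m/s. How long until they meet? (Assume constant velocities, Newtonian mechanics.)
Combined speed: v_combined = 14 + 27 = 41 m/s
Time to meet: t = d/41 = 89/41 = 2.17 s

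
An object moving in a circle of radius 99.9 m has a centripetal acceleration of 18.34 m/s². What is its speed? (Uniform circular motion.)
v = √(a_c × r) = √(18.34 × 99.9) = 42.8 m/s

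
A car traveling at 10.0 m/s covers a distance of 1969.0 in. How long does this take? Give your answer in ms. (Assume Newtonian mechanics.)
t = d/v (with unit conversion) = 5001.0 ms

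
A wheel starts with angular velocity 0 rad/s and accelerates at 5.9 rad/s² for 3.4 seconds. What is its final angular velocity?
ω = ω₀ + αt = 0 + 5.9 × 3.4 = 20.06 rad/s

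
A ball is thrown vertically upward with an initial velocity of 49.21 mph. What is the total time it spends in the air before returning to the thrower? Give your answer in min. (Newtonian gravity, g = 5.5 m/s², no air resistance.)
t_total = 2v₀/g (with unit conversion) = 0.1333 min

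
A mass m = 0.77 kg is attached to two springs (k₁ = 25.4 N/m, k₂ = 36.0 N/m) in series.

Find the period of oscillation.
k_eq = k₁k₂/(k₁+k₂) = 14.89 N/m
T = 2π√(m/k_eq) = 2π√(0.77/14.89) = 1.429 s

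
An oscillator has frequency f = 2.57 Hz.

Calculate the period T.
T = 1/f = 1/2.57 = 0.3891 s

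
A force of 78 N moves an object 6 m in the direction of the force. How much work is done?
W = Fd = 78×6 = 468.0 J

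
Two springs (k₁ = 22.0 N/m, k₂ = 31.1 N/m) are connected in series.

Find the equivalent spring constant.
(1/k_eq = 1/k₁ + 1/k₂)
1/k_eq = 1/22.0 + 1/31.1 = 0.077609; k_eq = 12.89 N/m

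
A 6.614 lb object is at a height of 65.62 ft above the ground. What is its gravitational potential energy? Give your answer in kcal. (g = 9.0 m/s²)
PE = mgh = 3 kg × 9.0 m/s² × 20 m = 540 J = 0.1291 kcal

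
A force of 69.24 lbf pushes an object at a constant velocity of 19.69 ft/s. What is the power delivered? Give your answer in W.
P = Fv = 308 N × 6.002 m/s = 1848 W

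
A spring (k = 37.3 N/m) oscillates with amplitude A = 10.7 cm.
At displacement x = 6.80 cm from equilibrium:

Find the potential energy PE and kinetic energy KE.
E_total = ½kA² = ½×37.3×(0.107)² = 0.2135 J
PE = ½kx² = ½×37.3×(0.068)² = 0.08624 J
KE = E_total − PE = 0.1273 J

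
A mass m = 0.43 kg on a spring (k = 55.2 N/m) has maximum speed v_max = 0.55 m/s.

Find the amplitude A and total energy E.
½mv²_max = ½kA² → A = v_max√(m/k) = 0.55×√(0.43/55.2) = 0.04854 m = 4.854 cm
E = ½mv²_max = ½×0.43×0.55² = 0.06504 J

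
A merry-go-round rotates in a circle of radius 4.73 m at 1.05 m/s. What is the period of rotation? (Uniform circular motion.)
T = 2πr/v = 2π×4.73/1.05 = 28.3 s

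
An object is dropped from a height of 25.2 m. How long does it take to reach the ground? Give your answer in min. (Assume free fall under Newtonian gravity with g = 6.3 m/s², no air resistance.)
t = √(2h/g) (with unit conversion) = 0.04714 min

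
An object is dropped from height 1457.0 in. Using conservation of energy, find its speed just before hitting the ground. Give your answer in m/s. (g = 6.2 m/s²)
mgh = ½mv² → v = √(2gh) = √(2×6.2×37.01) = 21.42 m/s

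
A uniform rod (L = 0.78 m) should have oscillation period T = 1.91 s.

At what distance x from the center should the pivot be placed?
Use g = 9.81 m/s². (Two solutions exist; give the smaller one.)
T = 2π√((L²/12 + x²)/(gx)). Let c = T²g/(4π²) = 0.9065.
x² − cx + L²/12 = 0 → x = (c − √(c² − L²/3))/2 = 0.05988 m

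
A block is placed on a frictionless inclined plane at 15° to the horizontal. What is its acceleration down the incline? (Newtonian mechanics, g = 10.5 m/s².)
a = g sin(θ) = 10.5 × sin(15°) = 10.5 × 0.2588 = 2.72 m/s²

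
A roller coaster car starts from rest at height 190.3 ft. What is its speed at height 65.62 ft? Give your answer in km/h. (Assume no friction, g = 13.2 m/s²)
mgh₁ = ½mv₂² + mgh₂ → v₂ = √(2g(h₁−h₂)) = √(2×13.2×(58−20)) = 31.67 m/s = 114.0 km/h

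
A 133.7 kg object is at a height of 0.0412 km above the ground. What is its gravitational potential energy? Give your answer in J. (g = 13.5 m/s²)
PE = mgh = 133.7 kg × 13.5 m/s² × 41.2 m = 7.436e+04 J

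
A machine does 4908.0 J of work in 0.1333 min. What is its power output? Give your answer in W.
P = W/t = 4908 J / 7.998 s = 613.7 W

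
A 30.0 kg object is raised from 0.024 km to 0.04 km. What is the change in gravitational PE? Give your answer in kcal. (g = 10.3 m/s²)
ΔPE = mg(h₂ − h₁) = 30 kg × 10.3 m/s² × (40 − 24) m = 4944 J = 1.182 kcal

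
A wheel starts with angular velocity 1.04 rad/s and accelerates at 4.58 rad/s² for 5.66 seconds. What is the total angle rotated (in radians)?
θ = ω₀t + ½αt² = 1.04×5.66 + ½×4.58×5.66² = 79.25 rad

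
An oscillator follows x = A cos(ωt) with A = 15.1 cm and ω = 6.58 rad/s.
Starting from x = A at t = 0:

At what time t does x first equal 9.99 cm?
cos(ωt) = x/A = 9.99/15.1 = 0.6616
ωt = arccos(0.6616) = 0.8479 rad
t = 0.8479/6.58 = 0.1289 s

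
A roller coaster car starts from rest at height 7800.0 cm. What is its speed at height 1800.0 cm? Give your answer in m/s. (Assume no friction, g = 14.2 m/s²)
mgh₁ = ½mv₂² + mgh₂ → v₂ = √(2g(h₁−h₂)) = √(2×14.2×(78−18)) = 41.28 m/s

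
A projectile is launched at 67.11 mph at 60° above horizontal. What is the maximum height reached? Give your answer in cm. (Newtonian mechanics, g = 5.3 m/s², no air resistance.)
H = v₀²sin²(θ)/(2g) (with unit conversion) = 6368.0 cm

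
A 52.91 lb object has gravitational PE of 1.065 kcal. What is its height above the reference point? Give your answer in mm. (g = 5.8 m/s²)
PE = mgh → h = PE/(mg) = 4456 J / (24 kg × 5.8 m/s²) = 32.01 m = 32010.0 mm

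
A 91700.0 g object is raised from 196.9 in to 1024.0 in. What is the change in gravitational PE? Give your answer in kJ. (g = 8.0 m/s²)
ΔPE = mg(h₂ − h₁) = 91.7 kg × 8.0 m/s² × (26.01 − 5.001) m = 1.541e+04 J = 15.41 kJ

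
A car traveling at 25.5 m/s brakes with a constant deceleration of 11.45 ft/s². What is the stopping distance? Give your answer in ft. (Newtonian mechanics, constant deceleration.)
d = v₀² / (2a) (with unit conversion) = 305.6 ft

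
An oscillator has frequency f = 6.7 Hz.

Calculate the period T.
T = 1/f = 1/6.7 = 0.1493 s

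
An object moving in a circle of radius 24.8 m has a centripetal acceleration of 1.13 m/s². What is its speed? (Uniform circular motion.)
v = √(a_c × r) = √(1.13 × 24.8) = 5.29 m/s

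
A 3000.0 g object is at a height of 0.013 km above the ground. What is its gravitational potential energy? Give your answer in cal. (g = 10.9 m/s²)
PE = mgh = 3 kg × 10.9 m/s² × 13 m = 425.1 J = 101.6 cal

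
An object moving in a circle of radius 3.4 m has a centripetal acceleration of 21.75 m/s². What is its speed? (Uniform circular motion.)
v = √(a_c × r) = √(21.75 × 3.4) = 8.6 m/s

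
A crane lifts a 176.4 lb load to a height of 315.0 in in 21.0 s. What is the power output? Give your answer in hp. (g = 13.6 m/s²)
W = mgh = 80.01×13.6×8.001 = 8707 J
P = W/t = 8707/21 = 414.6 W = 0.556 hp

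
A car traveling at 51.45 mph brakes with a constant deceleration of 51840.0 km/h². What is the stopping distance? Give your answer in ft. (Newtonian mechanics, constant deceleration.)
d = v₀² / (2a) (with unit conversion) = 216.9 ft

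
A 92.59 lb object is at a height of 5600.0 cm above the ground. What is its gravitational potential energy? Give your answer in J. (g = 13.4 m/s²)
PE = mgh = 42 kg × 13.4 m/s² × 56 m = 3.152e+04 J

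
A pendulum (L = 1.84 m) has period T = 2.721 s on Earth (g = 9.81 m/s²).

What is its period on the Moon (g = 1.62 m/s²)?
T = 2π√(L/g), so T_moon/T_earth = √(g_earth/g_moon)
T_moon = 2π√(1.84/1.62) = 6.696 s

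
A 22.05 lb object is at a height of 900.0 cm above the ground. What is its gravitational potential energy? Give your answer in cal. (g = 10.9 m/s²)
PE = mgh = 10 kg × 10.9 m/s² × 9 m = 981.2 J = 234.5 cal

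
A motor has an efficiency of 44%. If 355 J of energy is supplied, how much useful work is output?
W_out = η × W_in = 0.44 × 355 = 156.2 J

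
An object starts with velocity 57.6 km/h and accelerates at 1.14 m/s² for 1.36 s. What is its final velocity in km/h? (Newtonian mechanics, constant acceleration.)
v = v₀ + at (with unit conversion) = 63.18 km/h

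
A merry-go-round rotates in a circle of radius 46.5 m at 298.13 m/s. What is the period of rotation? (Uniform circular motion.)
T = 2πr/v = 2π×46.5/298.13 = 0.98 s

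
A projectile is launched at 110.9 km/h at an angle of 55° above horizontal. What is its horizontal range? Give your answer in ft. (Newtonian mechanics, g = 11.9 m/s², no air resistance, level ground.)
R = v₀² sin(2θ) / g (with unit conversion) = 245.9 ft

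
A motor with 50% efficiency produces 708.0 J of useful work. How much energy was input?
W_in = W_out/η = 708.0/0.5 = 1416.0 J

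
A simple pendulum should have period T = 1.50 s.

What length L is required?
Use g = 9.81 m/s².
T = 2π√(L/g) → L = g(T/2π)² = 9.81×(1.5/2π)² = 0.5591 m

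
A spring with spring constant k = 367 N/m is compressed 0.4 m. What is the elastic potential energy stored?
PE = ½kx² = ½×367×0.4² = 29.36 J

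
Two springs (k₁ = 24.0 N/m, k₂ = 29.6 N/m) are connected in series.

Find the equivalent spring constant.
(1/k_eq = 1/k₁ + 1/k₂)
1/k_eq = 1/24.0 + 1/29.6 = 0.07545; k_eq = 13.25 N/m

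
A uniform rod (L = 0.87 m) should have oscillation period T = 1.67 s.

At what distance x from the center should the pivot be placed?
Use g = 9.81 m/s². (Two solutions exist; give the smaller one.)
T = 2π√((L²/12 + x²)/(gx)). Let c = T²g/(4π²) = 0.693.
x² − cx + L²/12 = 0 → x = (c − √(c² − L²/3))/2 = 0.1078 m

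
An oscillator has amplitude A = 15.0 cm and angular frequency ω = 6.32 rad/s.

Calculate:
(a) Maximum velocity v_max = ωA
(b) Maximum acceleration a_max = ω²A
v_max = ωA = 6.32×0.15 = 0.948 m/s
a_max = ω²A = 6.32²×0.15 = 5.991 m/s²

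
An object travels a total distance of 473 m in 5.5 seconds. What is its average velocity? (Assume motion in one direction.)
v_avg = Δd / Δt = 473 / 5.5 = 86.0 m/s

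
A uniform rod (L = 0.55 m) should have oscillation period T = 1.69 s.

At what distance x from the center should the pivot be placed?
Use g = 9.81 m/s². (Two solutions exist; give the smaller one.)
T = 2π√((L²/12 + x²)/(gx)). Let c = T²g/(4π²) = 0.7097.
x² − cx + L²/12 = 0 → x = (c − √(c² − L²/3))/2 = 0.0375 m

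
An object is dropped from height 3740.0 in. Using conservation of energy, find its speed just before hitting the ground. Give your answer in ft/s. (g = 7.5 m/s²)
mgh = ½mv² → v = √(2gh) = √(2×7.5×95) = 37.75 m/s = 123.8 ft/s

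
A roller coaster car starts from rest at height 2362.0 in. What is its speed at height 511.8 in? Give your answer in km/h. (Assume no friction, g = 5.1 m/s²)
mgh₁ = ½mv₂² + mgh₂ → v₂ = √(2g(h₁−h₂)) = √(2×5.1×(59.99−13)) = 21.89 m/s = 78.82 km/h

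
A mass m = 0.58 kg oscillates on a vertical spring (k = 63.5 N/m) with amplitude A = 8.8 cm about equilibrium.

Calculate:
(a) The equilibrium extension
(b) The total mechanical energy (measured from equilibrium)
x_eq = mg/k = 0.58×9.81/63.5 = 0.0896 m = 8.96 cm
E = ½kA² = ½×63.5×(0.088)² = 0.2459 J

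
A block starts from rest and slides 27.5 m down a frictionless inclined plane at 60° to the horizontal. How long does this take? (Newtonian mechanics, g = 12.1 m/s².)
a = g sin(θ) = 12.1 × sin(60°) = 10.48 m/s²
t = √(2d/a) = √(2 × 27.5 / 10.48) = 2.29 s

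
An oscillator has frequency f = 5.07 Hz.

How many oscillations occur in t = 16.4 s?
n = f×t = 5.07×16.4 = 83.15 oscillations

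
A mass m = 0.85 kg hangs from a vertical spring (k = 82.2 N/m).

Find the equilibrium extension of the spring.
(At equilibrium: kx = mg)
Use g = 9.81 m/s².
x_eq = mg/k = 0.85×9.81/82.2 = 0.1014 m = 10.14 cm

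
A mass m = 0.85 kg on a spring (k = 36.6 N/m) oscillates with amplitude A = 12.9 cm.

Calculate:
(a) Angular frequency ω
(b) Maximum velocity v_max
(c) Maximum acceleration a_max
ω = √(k/m) = √(36.6/0.85) = 6.562 rad/s
v_max = ωA = 6.562×0.129 = 0.8465 m/s
a_max = ω²A = 6.562²×0.129 = 5.555 m/s²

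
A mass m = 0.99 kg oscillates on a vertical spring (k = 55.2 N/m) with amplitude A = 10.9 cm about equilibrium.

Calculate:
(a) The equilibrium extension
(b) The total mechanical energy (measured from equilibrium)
x_eq = mg/k = 0.99×9.81/55.2 = 0.1759 m = 17.59 cm
E = ½kA² = ½×55.2×(0.109)² = 0.3279 J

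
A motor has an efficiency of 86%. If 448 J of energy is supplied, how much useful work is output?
W_out = η × W_in = 0.86 × 448 = 385.28 J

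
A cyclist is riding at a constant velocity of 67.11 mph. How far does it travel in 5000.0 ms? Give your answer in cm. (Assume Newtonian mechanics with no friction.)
d = vt (with unit conversion) = 15000.0 cm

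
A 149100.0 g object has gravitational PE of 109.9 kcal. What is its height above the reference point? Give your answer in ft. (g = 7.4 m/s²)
PE = mgh → h = PE/(mg) = 4.598e+05 J / (149.1 kg × 7.4 m/s²) = 416.8 m = 1367.0 ft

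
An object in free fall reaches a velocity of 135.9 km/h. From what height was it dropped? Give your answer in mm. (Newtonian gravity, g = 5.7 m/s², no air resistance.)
h = v²/(2g) (with unit conversion) = 125000.0 mm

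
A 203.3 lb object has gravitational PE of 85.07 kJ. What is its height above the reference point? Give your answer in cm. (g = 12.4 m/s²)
PE = mgh → h = PE/(mg) = 8.507e+04 J / (92.22 kg × 12.4 m/s²) = 74.4 m = 7440.0 cm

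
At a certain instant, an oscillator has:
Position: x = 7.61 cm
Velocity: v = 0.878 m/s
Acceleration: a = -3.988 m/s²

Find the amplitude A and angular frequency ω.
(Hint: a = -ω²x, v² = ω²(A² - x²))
a = −ω²x → ω = √(|a|/x) = √(3.988/0.0761) = 7.239 rad/s
v² = ω²(A² − x²) → A = √(x² + v²/ω²) = √(0.0761² + 0.878²/7.239²) = 0.1432 m = 14.32 cm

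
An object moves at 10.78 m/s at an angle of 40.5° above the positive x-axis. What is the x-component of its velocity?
vₓ = v cos(θ) = 10.78 × cos(40.5°) = 8.2 m/s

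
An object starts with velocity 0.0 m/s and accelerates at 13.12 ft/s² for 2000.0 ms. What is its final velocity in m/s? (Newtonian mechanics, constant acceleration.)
v = v₀ + at (with unit conversion) = 7.998 m/s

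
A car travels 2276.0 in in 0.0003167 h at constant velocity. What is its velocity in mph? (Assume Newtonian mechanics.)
v = d/t (with unit conversion) = 113.4 mph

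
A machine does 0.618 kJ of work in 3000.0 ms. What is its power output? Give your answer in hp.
P = W/t = 618 J / 3 s = 206 W = 0.2763 hp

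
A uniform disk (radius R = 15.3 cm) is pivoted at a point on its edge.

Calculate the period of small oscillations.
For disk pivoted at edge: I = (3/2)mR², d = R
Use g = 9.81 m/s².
I/m = (3/2)R² = 0.03511 m²; d = R = 0.153 m
T = 2π√((3/2)R²/(gR)) = 2π√(3R/(2g)) = 0.961 s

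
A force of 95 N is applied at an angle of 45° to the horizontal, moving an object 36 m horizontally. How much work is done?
W = Fd cosθ = 95×36×cos(45°) = 2418.3 J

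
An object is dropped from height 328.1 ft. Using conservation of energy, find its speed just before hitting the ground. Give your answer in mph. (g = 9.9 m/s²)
mgh = ½mv² → v = √(2gh) = √(2×9.9×100) = 44.5 m/s = 99.54 mph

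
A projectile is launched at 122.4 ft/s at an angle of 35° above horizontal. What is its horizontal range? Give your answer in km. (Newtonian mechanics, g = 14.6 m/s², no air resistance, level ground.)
R = v₀² sin(2θ) / g (with unit conversion) = 0.08958 km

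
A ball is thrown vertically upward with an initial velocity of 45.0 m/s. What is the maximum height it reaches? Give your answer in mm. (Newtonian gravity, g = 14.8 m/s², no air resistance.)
h_max = v₀²/(2g) (with unit conversion) = 68410.0 mm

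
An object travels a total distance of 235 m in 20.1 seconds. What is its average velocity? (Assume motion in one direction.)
v_avg = Δd / Δt = 235 / 20.1 = 11.69 m/s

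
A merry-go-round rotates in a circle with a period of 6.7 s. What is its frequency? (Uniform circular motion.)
f = 1/T = 1/6.7 = 0.1493 Hz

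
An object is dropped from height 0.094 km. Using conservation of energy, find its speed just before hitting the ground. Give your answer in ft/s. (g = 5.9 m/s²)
mgh = ½mv² → v = √(2gh) = √(2×5.9×94) = 33.3 m/s = 109.3 ft/s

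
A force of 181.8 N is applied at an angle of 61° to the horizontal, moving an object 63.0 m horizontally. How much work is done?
W = Fd cosθ = 181.8×63.0×cos(61°) = 5552.7 J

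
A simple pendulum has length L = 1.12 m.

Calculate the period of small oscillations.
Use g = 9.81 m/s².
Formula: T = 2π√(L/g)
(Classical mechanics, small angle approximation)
T = 2π√(L/g) = 2π√(1.12/9.81) = 2.123 s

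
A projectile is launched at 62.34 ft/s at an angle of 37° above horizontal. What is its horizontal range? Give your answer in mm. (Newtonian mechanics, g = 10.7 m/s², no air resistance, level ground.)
R = v₀² sin(2θ) / g (with unit conversion) = 32440.0 mm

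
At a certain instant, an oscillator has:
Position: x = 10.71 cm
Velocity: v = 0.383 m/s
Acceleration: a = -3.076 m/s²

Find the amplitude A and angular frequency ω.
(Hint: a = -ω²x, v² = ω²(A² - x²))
a = −ω²x → ω = √(|a|/x) = √(3.076/0.1071) = 5.359 rad/s
v² = ω²(A² − x²) → A = √(x² + v²/ω²) = √(0.1071² + 0.383²/5.359²) = 0.1288 m = 12.88 cm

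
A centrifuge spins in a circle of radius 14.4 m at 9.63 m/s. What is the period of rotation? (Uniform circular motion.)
T = 2πr/v = 2π×14.4/9.63 = 9.4 s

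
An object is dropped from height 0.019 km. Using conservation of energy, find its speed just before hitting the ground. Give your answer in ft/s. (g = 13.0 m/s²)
mgh = ½mv² → v = √(2gh) = √(2×13.0×19) = 22.23 m/s = 72.92 ft/s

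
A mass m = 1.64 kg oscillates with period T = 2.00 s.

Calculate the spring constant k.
T = 2π√(m/k) → k = m(2π/T)² = 1.64×(2π/2.0)² = 16.19 N/m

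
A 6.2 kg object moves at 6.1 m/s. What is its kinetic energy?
KE = ½mv² = ½×6.2×6.1² = 115.351 J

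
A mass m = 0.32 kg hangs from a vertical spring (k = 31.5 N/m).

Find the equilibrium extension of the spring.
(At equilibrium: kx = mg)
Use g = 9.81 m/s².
x_eq = mg/k = 0.32×9.81/31.5 = 0.09966 m = 9.966 cm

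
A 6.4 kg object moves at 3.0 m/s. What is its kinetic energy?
KE = ½mv² = ½×6.4×3.0² = 28.8 J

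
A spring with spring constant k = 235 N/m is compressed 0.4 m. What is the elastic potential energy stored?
PE = ½kx² = ½×235×0.4² = 18.8 J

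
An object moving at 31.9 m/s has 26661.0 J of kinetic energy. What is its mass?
KE = ½mv² → m = 2KE/v² = 2×26661.0/31.9² = 52.4 kg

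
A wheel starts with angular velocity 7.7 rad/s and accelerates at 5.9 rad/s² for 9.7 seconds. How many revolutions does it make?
θ = ω₀t + ½αt² = 7.7×9.7 + ½×5.9×9.7² = 352.26 rad
Revolutions = θ/(2π) = 352.26/(2π) = 56.06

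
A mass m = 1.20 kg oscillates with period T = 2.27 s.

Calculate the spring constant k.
T = 2π√(m/k) → k = m(2π/T)² = 1.2×(2π/2.27)² = 9.194 N/m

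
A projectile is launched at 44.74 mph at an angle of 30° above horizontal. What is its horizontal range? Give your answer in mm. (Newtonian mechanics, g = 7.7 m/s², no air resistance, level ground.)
R = v₀² sin(2θ) / g (with unit conversion) = 44990.0 mm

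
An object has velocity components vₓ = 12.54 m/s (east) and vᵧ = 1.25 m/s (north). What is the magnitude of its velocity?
|v| = √(vₓ² + vᵧ²) = √(12.54² + 1.25²) = √(158.814) = 12.6 m/s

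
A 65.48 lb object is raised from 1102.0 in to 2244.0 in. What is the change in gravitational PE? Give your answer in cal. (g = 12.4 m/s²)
ΔPE = mg(h₂ − h₁) = 29.7 kg × 12.4 m/s² × (57 − 27.99) m = 1.068e+04 J = 2553.0 cal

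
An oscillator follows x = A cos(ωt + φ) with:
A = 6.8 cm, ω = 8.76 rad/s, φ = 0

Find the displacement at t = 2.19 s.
x = A cos(ωt + φ) = 6.8×cos(8.76×2.19 + 0) = 6.422 cm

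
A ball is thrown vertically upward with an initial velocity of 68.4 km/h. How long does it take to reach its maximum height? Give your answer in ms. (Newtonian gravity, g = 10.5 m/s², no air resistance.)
t_up = v₀/g (with unit conversion) = 1810.0 ms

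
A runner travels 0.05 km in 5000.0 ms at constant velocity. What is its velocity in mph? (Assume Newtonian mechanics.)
v = d/t (with unit conversion) = 22.37 mph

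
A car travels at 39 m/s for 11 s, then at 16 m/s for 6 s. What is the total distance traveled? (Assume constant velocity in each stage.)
d₁ = v₁t₁ = 39 × 11 = 429 m
d₂ = v₂t₂ = 16 × 6 = 96 m
d_total = 429 + 96 = 525 m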